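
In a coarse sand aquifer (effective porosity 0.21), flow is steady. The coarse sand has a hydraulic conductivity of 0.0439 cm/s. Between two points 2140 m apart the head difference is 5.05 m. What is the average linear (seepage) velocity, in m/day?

Convert K: 0.0439 cm/s × 864 = 37.93 m/day.
Hydraulic gradient i = Δh / L = 5.05 / 2140 = 0.002360.
Darcy flux q = K · i = 37.93 × 0.002360 = 0.08951 m/day.
Seepage velocity v = q / n_e = 0.08951 / 0.21 = 0.4262 m/day.

0.426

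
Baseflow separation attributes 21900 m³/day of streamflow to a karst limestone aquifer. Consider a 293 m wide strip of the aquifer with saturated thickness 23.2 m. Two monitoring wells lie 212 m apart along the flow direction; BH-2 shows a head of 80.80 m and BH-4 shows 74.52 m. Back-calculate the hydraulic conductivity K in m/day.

Cross-sectional area A = 293 × 23.2 = 6798 m².
Hydraulic gradient i = (80.80 − 74.52) / 212 = 6.28 / 212 = 0.02962.
From Q = K·A·i, K = Q / (A·i) = 21900 / (6798 × 0.02962) = 108.8 m/day.

109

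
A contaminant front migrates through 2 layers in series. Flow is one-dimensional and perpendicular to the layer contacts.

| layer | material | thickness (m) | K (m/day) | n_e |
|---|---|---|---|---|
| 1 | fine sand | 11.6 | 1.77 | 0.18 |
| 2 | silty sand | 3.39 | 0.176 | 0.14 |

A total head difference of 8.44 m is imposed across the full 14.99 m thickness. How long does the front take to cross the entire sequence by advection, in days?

7.84

With flow normal to the layers, continuity requires the same specific discharge q through every layer.
Σ(b_i/K_i) = 11.6/1.77 + 3.39/0.176 = 25.82 d.
q = Δh / Σ(b_i/K_i) = 8.44 / 25.82 = 0.3269 m/day.
In each layer the seepage velocity is v_i = q/n_i, so the layer transit time is t_i = b_i·n_i / q:
  layer 1 (fine sand): t_1 = 11.6 × 0.18 / 0.3269 = 6.386 d
  layer 2 (silty sand): t_2 = 3.39 × 0.14 / 0.3269 = 1.452 d
Total t = Σ t_i = 7.838 days.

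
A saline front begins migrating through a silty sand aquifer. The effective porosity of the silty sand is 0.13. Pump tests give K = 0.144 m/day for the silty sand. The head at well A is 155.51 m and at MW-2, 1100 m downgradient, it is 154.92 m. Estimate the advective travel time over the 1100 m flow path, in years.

5070

Hydraulic gradient i = (155.51 − 154.92) / 1100 = 0.59 / 1100 = 0.0005364.
Darcy flux q = K · i = 0.1440 × 0.0005364 = 7.724e-05 m/day.
Seepage velocity v = q / n_e = 7.724e-05 / 0.13 = 0.0005941 m/day.
Travel time t = L / v = 1100 / 0.0005941 = 1.851e+06 days = 5069 years.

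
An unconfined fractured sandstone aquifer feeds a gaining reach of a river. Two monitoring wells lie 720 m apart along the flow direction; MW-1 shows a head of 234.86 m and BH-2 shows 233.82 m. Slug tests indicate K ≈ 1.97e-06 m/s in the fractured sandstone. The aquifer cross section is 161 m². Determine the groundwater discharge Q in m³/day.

0.0396

Convert K: 1.97e-06 m/s × 86400 = 0.1702 m/day.
Hydraulic gradient i = (234.86 − 233.82) / 720 = 1.04 / 720 = 0.001444.
Darcy's law: Q = K · A · i = 0.1702 × 161.0 × 0.001444 = 0.03958 m³/day.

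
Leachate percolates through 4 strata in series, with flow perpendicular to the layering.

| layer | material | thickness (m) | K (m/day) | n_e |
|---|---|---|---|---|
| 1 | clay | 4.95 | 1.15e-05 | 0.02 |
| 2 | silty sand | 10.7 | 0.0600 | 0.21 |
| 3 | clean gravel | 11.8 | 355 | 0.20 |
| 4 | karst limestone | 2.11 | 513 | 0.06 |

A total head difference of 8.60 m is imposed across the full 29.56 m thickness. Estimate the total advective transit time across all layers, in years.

662

With flow normal to the layers, continuity requires the same specific discharge q through every layer.
Σ(b_i/K_i) = 4.95/1.15e-05 + 10.7/0.0600 + 11.8/355 + 2.11/513 = 4.306e+05 d.
q = Δh / Σ(b_i/K_i) = 8.60 / 4.306e+05 = 1.997e-05 m/day.
In each layer the seepage velocity is v_i = q/n_i, so the layer transit time is t_i = b_i·n_i / q:
  layer 1 (clay): t_1 = 4.95 × 0.02 / 1.997e-05 = 4957 d
  layer 2 (silty sand): t_2 = 10.7 × 0.21 / 1.997e-05 = 1.125e+05 d
  layer 3 (clean gravel): t_3 = 11.8 × 0.20 / 1.997e-05 = 1.182e+05 d
  layer 4 (karst limestone): t_4 = 2.11 × 0.06 / 1.997e-05 = 6339 d
Total t = Σ t_i = 2.420e+05 days = 662.5 years.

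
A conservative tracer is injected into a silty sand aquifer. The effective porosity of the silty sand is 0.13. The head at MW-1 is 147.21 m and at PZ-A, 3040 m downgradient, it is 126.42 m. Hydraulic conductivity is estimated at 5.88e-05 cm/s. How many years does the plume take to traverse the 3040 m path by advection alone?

Convert K: 5.88e-05 cm/s × 864 = 0.05080 m/day.
Hydraulic gradient i = (147.21 − 126.42) / 3040 = 20.79 / 3040 = 0.006839.
Darcy flux q = K · i = 0.05080 × 0.006839 = 0.0003474 m/day.
Seepage velocity v = q / n_e = 0.0003474 / 0.13 = 0.002673 m/day.
Travel time t = L / v = 3040 / 0.002673 = 1.137e+06 days = 3114 years.

3110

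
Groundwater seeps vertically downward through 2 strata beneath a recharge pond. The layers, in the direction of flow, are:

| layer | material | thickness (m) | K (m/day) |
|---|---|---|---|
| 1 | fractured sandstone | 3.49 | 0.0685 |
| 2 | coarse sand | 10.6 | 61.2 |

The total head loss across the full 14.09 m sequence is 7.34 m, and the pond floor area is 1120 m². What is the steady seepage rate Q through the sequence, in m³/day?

Flow is perpendicular to layering, so the layers act in series and the equivalent K is the thickness-weighted harmonic mean.
Total thickness L = 3.49 + 10.6 = 14.09 m.
Σ(b_i/K_i) = 3.49/0.0685 + 10.6/61.2 = 51.12 d.
K_eq = L / Σ(b_i/K_i) = 14.09 / 51.12 = 0.2756 m/day.
Q = K_eq · A · (Δh/L) = 0.2756 × 1120 × (7.34/14.09) = 160.8 m³/day.

161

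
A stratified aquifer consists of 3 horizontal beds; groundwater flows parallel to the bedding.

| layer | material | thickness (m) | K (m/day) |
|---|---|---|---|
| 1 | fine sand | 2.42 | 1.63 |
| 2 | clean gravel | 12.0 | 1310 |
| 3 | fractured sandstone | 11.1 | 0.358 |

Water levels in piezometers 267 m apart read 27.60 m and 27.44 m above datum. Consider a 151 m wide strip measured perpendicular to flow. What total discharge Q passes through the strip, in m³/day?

1420

Flow is parallel to layering, so each bed carries its own Darcy discharge and the transmissivities add.
Σ(K_i·b_i) = 1.63×2.42 + 1310×12.0 + 0.358×11.1 = 15728 m²/day.
Hydraulic gradient i = (27.60 − 27.44) / 267 = 0.16 / 267 = 0.0005993.
Q = Σ(K_i·b_i) · W · i = 15728 × 151 × 0.0005993 = 1423 m³/day.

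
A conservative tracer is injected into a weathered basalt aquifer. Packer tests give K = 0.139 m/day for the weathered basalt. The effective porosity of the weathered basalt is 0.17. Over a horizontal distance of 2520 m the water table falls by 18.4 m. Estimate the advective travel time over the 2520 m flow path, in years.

1160

Hydraulic gradient i = Δh / L = 18.4 / 2520 = 0.007302.
Darcy flux q = K · i = 0.1390 × 0.007302 = 0.001015 m/day.
Seepage velocity v = q / n_e = 0.001015 / 0.17 = 0.005970 m/day.
Travel time t = L / v = 2520 / 0.005970 = 4.221e+05 days = 1156 years.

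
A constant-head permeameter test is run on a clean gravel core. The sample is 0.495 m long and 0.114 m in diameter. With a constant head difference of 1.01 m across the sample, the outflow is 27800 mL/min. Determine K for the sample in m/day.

Cross-sectional area A = π·(d/2)² = π × (0.114/2)² = 0.01021 m².
Convert discharge: 27800 mL/min = 0.0004633 m³/s.
Darcy's law rearranged: K = Q·L / (A·Δh) = 0.0004633 × 0.495 / (0.01021 × 1.01) = 0.02225 m/s = 1922 m/day.

1920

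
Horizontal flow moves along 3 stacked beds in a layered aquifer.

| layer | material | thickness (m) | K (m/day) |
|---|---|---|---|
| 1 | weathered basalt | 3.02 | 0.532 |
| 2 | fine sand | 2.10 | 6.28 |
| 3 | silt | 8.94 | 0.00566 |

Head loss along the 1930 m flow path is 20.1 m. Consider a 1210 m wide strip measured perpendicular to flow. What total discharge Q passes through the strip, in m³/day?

187

Flow is parallel to layering, so each bed carries its own Darcy discharge and the transmissivities add.
Σ(K_i·b_i) = 0.532×3.02 + 6.28×2.10 + 0.00566×8.94 = 14.85 m²/day.
Hydraulic gradient i = Δh / L = 20.1 / 1930 = 0.01041.
Q = Σ(K_i·b_i) · W · i = 14.85 × 1210 × 0.01041 = 187.1 m³/day.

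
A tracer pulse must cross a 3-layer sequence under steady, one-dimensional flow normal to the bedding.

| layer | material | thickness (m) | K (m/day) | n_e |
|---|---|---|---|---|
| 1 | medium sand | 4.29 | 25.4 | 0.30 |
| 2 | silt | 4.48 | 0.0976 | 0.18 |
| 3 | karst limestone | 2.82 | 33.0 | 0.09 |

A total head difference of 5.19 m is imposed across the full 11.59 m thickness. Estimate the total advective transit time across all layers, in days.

With flow normal to the layers, continuity requires the same specific discharge q through every layer.
Σ(b_i/K_i) = 4.29/25.4 + 4.48/0.0976 + 2.82/33.0 = 46.16 d.
q = Δh / Σ(b_i/K_i) = 5.19 / 46.16 = 0.1124 m/day.
In each layer the seepage velocity is v_i = q/n_i, so the layer transit time is t_i = b_i·n_i / q:
  layer 1 (medium sand): t_1 = 4.29 × 0.30 / 0.1124 = 11.45 d
  layer 2 (silt): t_2 = 4.48 × 0.18 / 0.1124 = 7.172 d
  layer 3 (karst limestone): t_3 = 2.82 × 0.09 / 0.1124 = 2.257 d
Total t = Σ t_i = 20.87 days.

20.9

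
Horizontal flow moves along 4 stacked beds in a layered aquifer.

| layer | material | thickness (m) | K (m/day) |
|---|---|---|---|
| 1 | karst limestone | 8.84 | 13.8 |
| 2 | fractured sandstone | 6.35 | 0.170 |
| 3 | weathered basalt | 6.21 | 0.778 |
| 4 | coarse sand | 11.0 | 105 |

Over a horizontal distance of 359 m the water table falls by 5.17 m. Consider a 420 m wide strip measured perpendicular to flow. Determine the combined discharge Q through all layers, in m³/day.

7760

Flow is parallel to layering, so each bed carries its own Darcy discharge and the transmissivities add.
Σ(K_i·b_i) = 13.8×8.84 + 0.170×6.35 + 0.778×6.21 + 105×11.0 = 1283 m²/day.
Hydraulic gradient i = Δh / L = 5.17 / 359 = 0.01440.
Q = Σ(K_i·b_i) · W · i = 1283 × 420 × 0.01440 = 7760 m³/day.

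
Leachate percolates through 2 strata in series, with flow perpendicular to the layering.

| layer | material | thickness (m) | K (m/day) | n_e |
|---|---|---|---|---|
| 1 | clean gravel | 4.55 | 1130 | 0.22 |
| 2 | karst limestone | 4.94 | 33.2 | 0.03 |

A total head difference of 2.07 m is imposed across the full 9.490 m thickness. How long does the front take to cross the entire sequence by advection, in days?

With flow normal to the layers, continuity requires the same specific discharge q through every layer.
Σ(b_i/K_i) = 4.55/1130 + 4.94/33.2 = 0.1528 d.
q = Δh / Σ(b_i/K_i) = 2.07 / 0.1528 = 13.55 m/day.
In each layer the seepage velocity is v_i = q/n_i, so the layer transit time is t_i = b_i·n_i / q:
  layer 1 (clean gravel): t_1 = 4.55 × 0.22 / 13.55 = 0.07390 d
  layer 2 (karst limestone): t_2 = 4.94 × 0.03 / 13.55 = 0.01094 d
Total t = Σ t_i = 0.08484 days.

0.0848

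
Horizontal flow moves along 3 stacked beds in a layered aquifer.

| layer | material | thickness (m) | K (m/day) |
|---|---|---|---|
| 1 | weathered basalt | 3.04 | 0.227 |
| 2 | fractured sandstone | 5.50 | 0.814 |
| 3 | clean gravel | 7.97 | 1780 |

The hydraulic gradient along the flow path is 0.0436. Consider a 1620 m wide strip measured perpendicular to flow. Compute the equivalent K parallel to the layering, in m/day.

860

Flow is parallel to layering, so each bed carries its own Darcy discharge and the transmissivities add.
Σ(K_i·b_i) = 0.227×3.04 + 0.814×5.50 + 1780×7.97 = 14192 m²/day.
Total thickness b = 16.51 m, so K_eq = Σ(K_i·b_i)/b = 859.6 m/day.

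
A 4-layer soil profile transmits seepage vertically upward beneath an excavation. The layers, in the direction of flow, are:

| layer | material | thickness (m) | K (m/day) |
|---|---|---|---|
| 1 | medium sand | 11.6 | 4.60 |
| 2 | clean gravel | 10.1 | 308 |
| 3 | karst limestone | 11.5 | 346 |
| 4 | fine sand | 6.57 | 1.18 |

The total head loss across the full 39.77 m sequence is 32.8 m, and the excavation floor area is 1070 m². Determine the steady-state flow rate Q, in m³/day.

Flow is perpendicular to layering, so the layers act in series and the equivalent K is the thickness-weighted harmonic mean.
Total thickness L = 11.6 + 10.1 + 11.5 + 6.57 = 39.77 m.
Σ(b_i/K_i) = 11.6/4.60 + 10.1/308 + 11.5/346 + 6.57/1.18 = 8.156 d.
K_eq = L / Σ(b_i/K_i) = 39.77 / 8.156 = 4.876 m/day.
Q = K_eq · A · (Δh/L) = 4.876 × 1070 × (32.8/39.77) = 4303 m³/day.

4300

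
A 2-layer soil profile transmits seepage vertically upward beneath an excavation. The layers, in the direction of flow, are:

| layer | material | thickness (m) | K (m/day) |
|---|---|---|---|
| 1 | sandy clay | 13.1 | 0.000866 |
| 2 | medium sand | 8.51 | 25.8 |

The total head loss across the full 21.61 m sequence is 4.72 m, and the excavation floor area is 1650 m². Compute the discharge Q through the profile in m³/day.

Flow is perpendicular to layering, so the layers act in series and the equivalent K is the thickness-weighted harmonic mean.
Total thickness L = 13.1 + 8.51 = 21.61 m.
Σ(b_i/K_i) = 13.1/0.000866 + 8.51/25.8 = 15127 d.
K_eq = L / Σ(b_i/K_i) = 21.61 / 15127 = 0.001429 m/day.
Q = K_eq · A · (Δh/L) = 0.001429 × 1650 × (4.72/21.61) = 0.5148 m³/day.

0.515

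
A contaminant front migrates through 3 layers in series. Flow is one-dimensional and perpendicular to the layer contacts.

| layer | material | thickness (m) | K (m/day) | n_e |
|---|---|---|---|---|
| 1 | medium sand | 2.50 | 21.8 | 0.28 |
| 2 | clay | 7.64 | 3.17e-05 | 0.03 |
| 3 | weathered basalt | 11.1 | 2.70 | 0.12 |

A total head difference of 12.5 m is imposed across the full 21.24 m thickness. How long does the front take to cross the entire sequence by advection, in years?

With flow normal to the layers, continuity requires the same specific discharge q through every layer.
Σ(b_i/K_i) = 2.50/21.8 + 7.64/3.17e-05 + 11.1/2.70 = 2.410e+05 d.
q = Δh / Σ(b_i/K_i) = 12.5 / 2.410e+05 = 5.186e-05 m/day.
In each layer the seepage velocity is v_i = q/n_i, so the layer transit time is t_i = b_i·n_i / q:
  layer 1 (medium sand): t_1 = 2.50 × 0.28 / 5.186e-05 = 13497 d
  layer 2 (clay): t_2 = 7.64 × 0.03 / 5.186e-05 = 4419 d
  layer 3 (weathered basalt): t_3 = 11.1 × 0.12 / 5.186e-05 = 25682 d
Total t = Σ t_i = 43598 days = 119.4 years.

119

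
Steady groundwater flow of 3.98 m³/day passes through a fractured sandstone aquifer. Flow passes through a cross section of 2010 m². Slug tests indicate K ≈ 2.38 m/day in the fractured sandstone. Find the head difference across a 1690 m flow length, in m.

1.41

From Q = K·A·i, i = Q / (K·A) = 3.98 / (2.380 × 2010) = 0.0008320.
Head loss Δh = i · L = 0.0008320 × 1690 = 1.406 m.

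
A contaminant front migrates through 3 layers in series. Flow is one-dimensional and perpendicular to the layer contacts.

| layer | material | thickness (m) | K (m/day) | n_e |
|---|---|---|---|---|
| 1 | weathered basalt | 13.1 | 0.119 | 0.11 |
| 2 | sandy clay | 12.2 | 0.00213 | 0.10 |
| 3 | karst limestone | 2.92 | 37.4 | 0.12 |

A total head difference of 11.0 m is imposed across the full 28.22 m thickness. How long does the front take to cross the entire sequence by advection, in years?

With flow normal to the layers, continuity requires the same specific discharge q through every layer.
Σ(b_i/K_i) = 13.1/0.119 + 12.2/0.00213 + 2.92/37.4 = 5838 d.
q = Δh / Σ(b_i/K_i) = 11.0 / 5838 = 0.001884 m/day.
In each layer the seepage velocity is v_i = q/n_i, so the layer transit time is t_i = b_i·n_i / q:
  layer 1 (weathered basalt): t_1 = 13.1 × 0.11 / 0.001884 = 764.8 d
  layer 2 (sandy clay): t_2 = 12.2 × 0.10 / 0.001884 = 647.5 d
  layer 3 (karst limestone): t_3 = 2.92 × 0.12 / 0.001884 = 186.0 d
Total t = Σ t_i = 1598 days = 4.376 years.

4.38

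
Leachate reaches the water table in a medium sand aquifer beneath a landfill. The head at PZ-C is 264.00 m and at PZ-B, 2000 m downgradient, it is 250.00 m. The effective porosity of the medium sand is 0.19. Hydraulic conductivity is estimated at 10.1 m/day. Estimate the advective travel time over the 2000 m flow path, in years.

Hydraulic gradient i = (264.00 − 250.00) / 2000 = 14 / 2000 = 0.007000.
Darcy flux q = K · i = 10.10 × 0.007000 = 0.07070 m/day.
Seepage velocity v = q / n_e = 0.07070 / 0.19 = 0.3721 m/day.
Travel time t = L / v = 2000 / 0.3721 = 5375 days = 14.72 years.

14.7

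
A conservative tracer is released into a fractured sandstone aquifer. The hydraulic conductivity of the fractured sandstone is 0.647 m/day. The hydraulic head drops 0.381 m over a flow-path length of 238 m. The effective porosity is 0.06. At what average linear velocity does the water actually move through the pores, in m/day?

Hydraulic gradient i = Δh / L = 0.381 / 238 = 0.001601.
Darcy flux q = K · i = 0.6470 × 0.001601 = 0.001036 m/day.
Seepage velocity v = q / n_e = 0.001036 / 0.06 = 0.01726 m/day.

0.0173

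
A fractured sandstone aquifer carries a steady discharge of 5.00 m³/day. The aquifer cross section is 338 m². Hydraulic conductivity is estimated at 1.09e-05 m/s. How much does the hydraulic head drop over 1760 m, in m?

Convert K: 1.09e-05 m/s × 86400 = 0.9418 m/day.
From Q = K·A·i, i = Q / (K·A) = 5.00 / (0.9418 × 338.0) = 0.01571.
Head loss Δh = i · L = 0.01571 × 1760 = 27.65 m.

27.6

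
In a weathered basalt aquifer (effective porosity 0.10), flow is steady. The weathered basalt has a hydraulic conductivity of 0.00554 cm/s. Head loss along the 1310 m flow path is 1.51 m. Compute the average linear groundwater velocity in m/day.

0.0552

Convert K: 0.00554 cm/s × 864 = 4.787 m/day.
Hydraulic gradient i = Δh / L = 1.51 / 1310 = 0.001153.
Darcy flux q = K · i = 4.787 × 0.001153 = 0.005517 m/day.
Seepage velocity v = q / n_e = 0.005517 / 0.10 = 0.05517 m/day.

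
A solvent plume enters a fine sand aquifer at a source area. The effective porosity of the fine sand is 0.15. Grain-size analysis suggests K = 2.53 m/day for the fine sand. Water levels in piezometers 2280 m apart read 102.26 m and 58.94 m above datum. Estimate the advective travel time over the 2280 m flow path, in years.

Hydraulic gradient i = (102.26 − 58.94) / 2280 = 43.32 / 2280 = 0.01900.
Darcy flux q = K · i = 2.530 × 0.01900 = 0.04807 m/day.
Seepage velocity v = q / n_e = 0.04807 / 0.15 = 0.3205 m/day.
Travel time t = L / v = 2280 / 0.3205 = 7115 days = 19.48 years.

19.5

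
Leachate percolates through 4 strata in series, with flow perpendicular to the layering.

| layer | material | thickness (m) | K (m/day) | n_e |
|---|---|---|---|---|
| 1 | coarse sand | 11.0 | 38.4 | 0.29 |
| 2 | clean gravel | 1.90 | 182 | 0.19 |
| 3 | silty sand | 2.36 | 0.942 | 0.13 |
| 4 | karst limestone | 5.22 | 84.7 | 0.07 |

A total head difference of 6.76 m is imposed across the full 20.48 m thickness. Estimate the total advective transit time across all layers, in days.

With flow normal to the layers, continuity requires the same specific discharge q through every layer.
Σ(b_i/K_i) = 11.0/38.4 + 1.90/182 + 2.36/0.942 + 5.22/84.7 = 2.864 d.
q = Δh / Σ(b_i/K_i) = 6.76 / 2.864 = 2.360 m/day.
In each layer the seepage velocity is v_i = q/n_i, so the layer transit time is t_i = b_i·n_i / q:
  layer 1 (coarse sand): t_1 = 11.0 × 0.29 / 2.360 = 1.351 d
  layer 2 (clean gravel): t_2 = 1.90 × 0.19 / 2.360 = 0.1529 d
  layer 3 (silty sand): t_3 = 2.36 × 0.13 / 2.360 = 0.1300 d
  layer 4 (karst limestone): t_4 = 5.22 × 0.07 / 2.360 = 0.1548 d
Total t = Σ t_i = 1.789 days.

1.79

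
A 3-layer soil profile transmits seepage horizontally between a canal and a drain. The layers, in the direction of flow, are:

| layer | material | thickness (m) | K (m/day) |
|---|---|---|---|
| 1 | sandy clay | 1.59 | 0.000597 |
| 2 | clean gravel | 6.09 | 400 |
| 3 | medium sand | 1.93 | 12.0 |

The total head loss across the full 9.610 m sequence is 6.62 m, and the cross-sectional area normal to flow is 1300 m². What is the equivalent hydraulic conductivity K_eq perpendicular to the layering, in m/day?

Flow is perpendicular to layering, so the layers act in series and the equivalent K is the thickness-weighted harmonic mean.
Total thickness L = 1.59 + 6.09 + 1.93 = 9.610 m.
Σ(b_i/K_i) = 1.59/0.000597 + 6.09/400 + 1.93/12.0 = 2663 d.
K_eq = L / Σ(b_i/K_i) = 9.610 / 2663 = 0.003608 m/day.

0.00361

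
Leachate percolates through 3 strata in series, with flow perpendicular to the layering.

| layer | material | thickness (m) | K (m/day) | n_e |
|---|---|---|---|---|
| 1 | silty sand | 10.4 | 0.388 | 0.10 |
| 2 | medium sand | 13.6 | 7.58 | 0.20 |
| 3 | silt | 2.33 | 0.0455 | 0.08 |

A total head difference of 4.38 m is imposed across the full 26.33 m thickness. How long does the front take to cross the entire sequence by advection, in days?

71.9

With flow normal to the layers, continuity requires the same specific discharge q through every layer.
Σ(b_i/K_i) = 10.4/0.388 + 13.6/7.58 + 2.33/0.0455 = 79.81 d.
q = Δh / Σ(b_i/K_i) = 4.38 / 79.81 = 0.05488 m/day.
In each layer the seepage velocity is v_i = q/n_i, so the layer transit time is t_i = b_i·n_i / q:
  layer 1 (silty sand): t_1 = 10.4 × 0.10 / 0.05488 = 18.95 d
  layer 2 (medium sand): t_2 = 13.6 × 0.20 / 0.05488 = 49.56 d
  layer 3 (silt): t_3 = 2.33 × 0.08 / 0.05488 = 3.396 d
Total t = Σ t_i = 71.91 days.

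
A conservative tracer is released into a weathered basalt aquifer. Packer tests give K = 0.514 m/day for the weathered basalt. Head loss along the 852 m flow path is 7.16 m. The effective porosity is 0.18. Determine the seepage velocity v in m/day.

Hydraulic gradient i = Δh / L = 7.16 / 852 = 0.008404.
Darcy flux q = K · i = 0.5140 × 0.008404 = 0.004320 m/day.
Seepage velocity v = q / n_e = 0.004320 / 0.18 = 0.02400 m/day.

0.0240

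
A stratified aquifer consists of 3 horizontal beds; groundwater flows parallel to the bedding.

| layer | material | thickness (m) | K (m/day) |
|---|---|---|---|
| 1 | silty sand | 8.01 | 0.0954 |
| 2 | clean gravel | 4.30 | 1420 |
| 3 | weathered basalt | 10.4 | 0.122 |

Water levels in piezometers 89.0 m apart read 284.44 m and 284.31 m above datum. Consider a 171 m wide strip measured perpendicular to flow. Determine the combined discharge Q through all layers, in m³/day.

1530

Flow is parallel to layering, so each bed carries its own Darcy discharge and the transmissivities add.
Σ(K_i·b_i) = 0.0954×8.01 + 1420×4.30 + 0.122×10.4 = 6108 m²/day.
Hydraulic gradient i = (284.44 − 284.31) / 89.0 = 0.13 / 89.0 = 0.001461.
Q = Σ(K_i·b_i) · W · i = 6108 × 171 × 0.001461 = 1526 m³/day.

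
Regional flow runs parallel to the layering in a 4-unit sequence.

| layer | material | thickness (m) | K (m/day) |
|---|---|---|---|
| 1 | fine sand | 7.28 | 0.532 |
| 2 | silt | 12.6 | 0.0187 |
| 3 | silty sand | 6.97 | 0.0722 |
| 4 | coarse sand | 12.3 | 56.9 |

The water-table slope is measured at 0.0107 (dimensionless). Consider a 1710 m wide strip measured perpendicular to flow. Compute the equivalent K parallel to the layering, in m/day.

Flow is parallel to layering, so each bed carries its own Darcy discharge and the transmissivities add.
Σ(K_i·b_i) = 0.532×7.28 + 0.0187×12.6 + 0.0722×6.97 + 56.9×12.3 = 704.5 m²/day.
Total thickness b = 39.15 m, so K_eq = Σ(K_i·b_i)/b = 17.99 m/day.

18.0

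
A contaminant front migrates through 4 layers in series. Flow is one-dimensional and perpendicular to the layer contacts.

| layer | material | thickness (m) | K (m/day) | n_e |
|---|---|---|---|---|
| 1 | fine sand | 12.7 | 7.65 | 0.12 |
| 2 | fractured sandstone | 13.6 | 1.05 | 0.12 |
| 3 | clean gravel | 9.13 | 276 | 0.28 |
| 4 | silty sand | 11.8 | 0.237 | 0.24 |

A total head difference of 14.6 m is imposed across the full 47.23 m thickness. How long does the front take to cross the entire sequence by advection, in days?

37.7

With flow normal to the layers, continuity requires the same specific discharge q through every layer.
Σ(b_i/K_i) = 12.7/7.65 + 13.6/1.05 + 9.13/276 + 11.8/0.237 = 64.43 d.
q = Δh / Σ(b_i/K_i) = 14.6 / 64.43 = 0.2266 m/day.
In each layer the seepage velocity is v_i = q/n_i, so the layer transit time is t_i = b_i·n_i / q:
  layer 1 (fine sand): t_1 = 12.7 × 0.12 / 0.2266 = 6.726 d
  layer 2 (fractured sandstone): t_2 = 13.6 × 0.12 / 0.2266 = 7.203 d
  layer 3 (clean gravel): t_3 = 9.13 × 0.28 / 0.2266 = 11.28 d
  layer 4 (silty sand): t_4 = 11.8 × 0.24 / 0.2266 = 12.50 d
Total t = Σ t_i = 37.71 days.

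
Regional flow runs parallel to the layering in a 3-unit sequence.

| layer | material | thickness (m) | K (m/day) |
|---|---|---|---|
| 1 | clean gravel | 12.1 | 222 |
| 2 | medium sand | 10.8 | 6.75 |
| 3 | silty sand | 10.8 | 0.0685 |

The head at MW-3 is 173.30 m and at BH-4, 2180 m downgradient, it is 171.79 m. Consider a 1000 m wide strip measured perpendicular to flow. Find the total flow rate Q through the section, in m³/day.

1910

Flow is parallel to layering, so each bed carries its own Darcy discharge and the transmissivities add.
Σ(K_i·b_i) = 222×12.1 + 6.75×10.8 + 0.0685×10.8 = 2760 m²/day.
Hydraulic gradient i = (173.30 − 171.79) / 2180 = 1.51 / 2180 = 0.0006927.
Q = Σ(K_i·b_i) · W · i = 2760 × 1000 × 0.0006927 = 1912 m³/day.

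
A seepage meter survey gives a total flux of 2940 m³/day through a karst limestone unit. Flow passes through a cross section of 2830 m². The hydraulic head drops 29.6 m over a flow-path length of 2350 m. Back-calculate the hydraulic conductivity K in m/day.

82.5

Hydraulic gradient i = Δh / L = 29.6 / 2350 = 0.01260.
From Q = K·A·i, K = Q / (A·i) = 2940 / (2830 × 0.01260) = 82.48 m/day.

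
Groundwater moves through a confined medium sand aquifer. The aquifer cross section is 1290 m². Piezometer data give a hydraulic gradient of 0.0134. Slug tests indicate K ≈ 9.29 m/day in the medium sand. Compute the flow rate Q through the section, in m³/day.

Hydraulic gradient i = 0.0134.
Darcy's law: Q = K · A · i = 9.290 × 1290 × 0.01340 = 160.6 m³/day.

161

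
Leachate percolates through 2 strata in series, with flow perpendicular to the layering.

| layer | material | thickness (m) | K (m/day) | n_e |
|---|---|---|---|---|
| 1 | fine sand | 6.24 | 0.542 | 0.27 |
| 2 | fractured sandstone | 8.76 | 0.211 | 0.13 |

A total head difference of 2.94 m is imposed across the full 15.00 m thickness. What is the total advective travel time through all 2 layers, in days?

With flow normal to the layers, continuity requires the same specific discharge q through every layer.
Σ(b_i/K_i) = 6.24/0.542 + 8.76/0.211 = 53.03 d.
q = Δh / Σ(b_i/K_i) = 2.94 / 53.03 = 0.05544 m/day.
In each layer the seepage velocity is v_i = q/n_i, so the layer transit time is t_i = b_i·n_i / q:
  layer 1 (fine sand): t_1 = 6.24 × 0.27 / 0.05544 = 30.39 d
  layer 2 (fractured sandstone): t_2 = 8.76 × 0.13 / 0.05544 = 20.54 d
Total t = Σ t_i = 50.93 days.

50.9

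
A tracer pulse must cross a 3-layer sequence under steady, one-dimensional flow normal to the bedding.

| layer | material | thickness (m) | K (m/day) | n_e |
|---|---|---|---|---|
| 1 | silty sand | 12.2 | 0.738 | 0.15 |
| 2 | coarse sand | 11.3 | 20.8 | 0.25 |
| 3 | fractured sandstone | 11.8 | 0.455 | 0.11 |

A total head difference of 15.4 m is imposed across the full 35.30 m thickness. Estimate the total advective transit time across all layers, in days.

16.6

With flow normal to the layers, continuity requires the same specific discharge q through every layer.
Σ(b_i/K_i) = 12.2/0.738 + 11.3/20.8 + 11.8/0.455 = 43.01 d.
q = Δh / Σ(b_i/K_i) = 15.4 / 43.01 = 0.3581 m/day.
In each layer the seepage velocity is v_i = q/n_i, so the layer transit time is t_i = b_i·n_i / q:
  layer 1 (silty sand): t_1 = 12.2 × 0.15 / 0.3581 = 5.111 d
  layer 2 (coarse sand): t_2 = 11.3 × 0.25 / 0.3581 = 7.890 d
  layer 3 (fractured sandstone): t_3 = 11.8 × 0.11 / 0.3581 = 3.625 d
Total t = Σ t_i = 16.63 days.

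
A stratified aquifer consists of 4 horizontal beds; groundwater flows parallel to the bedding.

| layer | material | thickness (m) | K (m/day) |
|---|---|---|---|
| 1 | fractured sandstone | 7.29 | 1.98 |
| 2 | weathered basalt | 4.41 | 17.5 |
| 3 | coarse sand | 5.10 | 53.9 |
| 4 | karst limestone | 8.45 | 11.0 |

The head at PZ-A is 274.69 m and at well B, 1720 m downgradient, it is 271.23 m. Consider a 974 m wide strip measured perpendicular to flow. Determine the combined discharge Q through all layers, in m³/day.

900

Flow is parallel to layering, so each bed carries its own Darcy discharge and the transmissivities add.
Σ(K_i·b_i) = 1.98×7.29 + 17.5×4.41 + 53.9×5.10 + 11.0×8.45 = 459.4 m²/day.
Hydraulic gradient i = (274.69 − 271.23) / 1720 = 3.46 / 1720 = 0.002012.
Q = Σ(K_i·b_i) · W · i = 459.4 × 974 × 0.002012 = 900.2 m³/day.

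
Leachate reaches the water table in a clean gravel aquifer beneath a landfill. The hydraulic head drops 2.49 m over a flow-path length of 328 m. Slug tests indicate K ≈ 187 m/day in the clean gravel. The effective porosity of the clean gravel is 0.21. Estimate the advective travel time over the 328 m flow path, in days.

Hydraulic gradient i = Δh / L = 2.49 / 328 = 0.007591.
Darcy flux q = K · i = 187.0 × 0.007591 = 1.420 m/day.
Seepage velocity v = q / n_e = 1.420 / 0.21 = 6.760 m/day.
Travel time t = L / v = 328 / 6.760 = 48.52 days.

48.5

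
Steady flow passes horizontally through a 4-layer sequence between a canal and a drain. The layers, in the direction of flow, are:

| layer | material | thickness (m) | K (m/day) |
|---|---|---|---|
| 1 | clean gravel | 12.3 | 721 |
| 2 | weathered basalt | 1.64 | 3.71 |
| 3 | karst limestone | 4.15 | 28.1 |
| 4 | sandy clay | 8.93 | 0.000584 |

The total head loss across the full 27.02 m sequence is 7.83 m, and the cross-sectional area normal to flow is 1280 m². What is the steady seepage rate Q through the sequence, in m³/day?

Flow is perpendicular to layering, so the layers act in series and the equivalent K is the thickness-weighted harmonic mean.
Total thickness L = 12.3 + 1.64 + 4.15 + 8.93 = 27.02 m.
Σ(b_i/K_i) = 12.3/721 + 1.64/3.71 + 4.15/28.1 + 8.93/0.000584 = 15292 d.
K_eq = L / Σ(b_i/K_i) = 27.02 / 15292 = 0.001767 m/day.
Q = K_eq · A · (Δh/L) = 0.001767 × 1280 × (7.83/27.02) = 0.6554 m³/day.

0.655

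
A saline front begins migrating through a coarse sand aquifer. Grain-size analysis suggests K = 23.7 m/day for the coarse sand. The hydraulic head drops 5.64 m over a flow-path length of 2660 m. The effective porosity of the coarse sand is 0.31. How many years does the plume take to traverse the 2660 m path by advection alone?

Hydraulic gradient i = Δh / L = 5.64 / 2660 = 0.002120.
Darcy flux q = K · i = 23.70 × 0.002120 = 0.05025 m/day.
Seepage velocity v = q / n_e = 0.05025 / 0.31 = 0.1621 m/day.
Travel time t = L / v = 2660 / 0.1621 = 16410 days = 44.93 years.

44.9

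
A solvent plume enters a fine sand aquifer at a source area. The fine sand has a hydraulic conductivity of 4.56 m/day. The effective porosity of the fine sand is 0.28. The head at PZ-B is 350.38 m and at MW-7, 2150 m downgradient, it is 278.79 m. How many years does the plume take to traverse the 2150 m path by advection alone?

10.9

Hydraulic gradient i = (350.38 − 278.79) / 2150 = 71.59 / 2150 = 0.03330.
Darcy flux q = K · i = 4.560 × 0.03330 = 0.1518 m/day.
Seepage velocity v = q / n_e = 0.1518 / 0.28 = 0.5423 m/day.
Travel time t = L / v = 2150 / 0.5423 = 3965 days = 10.85 years.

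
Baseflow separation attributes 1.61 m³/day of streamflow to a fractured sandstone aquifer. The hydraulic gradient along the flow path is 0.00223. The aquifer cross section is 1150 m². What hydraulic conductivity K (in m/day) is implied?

Hydraulic gradient i = 0.00223.
From Q = K·A·i, K = Q / (A·i) = 1.61 / (1150 × 0.002230) = 0.6278 m/day.

0.628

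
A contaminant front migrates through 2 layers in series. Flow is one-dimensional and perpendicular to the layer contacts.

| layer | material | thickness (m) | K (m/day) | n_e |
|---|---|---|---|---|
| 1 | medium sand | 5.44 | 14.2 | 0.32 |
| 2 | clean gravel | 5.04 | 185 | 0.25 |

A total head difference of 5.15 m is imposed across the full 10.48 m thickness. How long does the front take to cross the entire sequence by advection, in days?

With flow normal to the layers, continuity requires the same specific discharge q through every layer.
Σ(b_i/K_i) = 5.44/14.2 + 5.04/185 = 0.4103 d.
q = Δh / Σ(b_i/K_i) = 5.15 / 0.4103 = 12.55 m/day.
In each layer the seepage velocity is v_i = q/n_i, so the layer transit time is t_i = b_i·n_i / q:
  layer 1 (medium sand): t_1 = 5.44 × 0.32 / 12.55 = 0.1387 d
  layer 2 (clean gravel): t_2 = 5.04 × 0.25 / 12.55 = 0.1004 d
Total t = Σ t_i = 0.2391 days.

0.239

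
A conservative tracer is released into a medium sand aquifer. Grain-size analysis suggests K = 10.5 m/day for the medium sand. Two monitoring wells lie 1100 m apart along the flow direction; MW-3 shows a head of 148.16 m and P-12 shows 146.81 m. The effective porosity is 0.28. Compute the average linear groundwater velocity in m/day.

0.0460

Hydraulic gradient i = (148.16 − 146.81) / 1100 = 1.35 / 1100 = 0.001227.
Darcy flux q = K · i = 10.50 × 0.001227 = 0.01289 m/day.
Seepage velocity v = q / n_e = 0.01289 / 0.28 = 0.04602 m/day.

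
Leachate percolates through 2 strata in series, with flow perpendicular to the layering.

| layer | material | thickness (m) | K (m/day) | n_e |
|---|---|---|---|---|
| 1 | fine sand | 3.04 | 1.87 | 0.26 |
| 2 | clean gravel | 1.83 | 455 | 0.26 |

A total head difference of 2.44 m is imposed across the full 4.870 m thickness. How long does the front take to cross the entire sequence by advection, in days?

With flow normal to the layers, continuity requires the same specific discharge q through every layer.
Σ(b_i/K_i) = 3.04/1.87 + 1.83/455 = 1.630 d.
q = Δh / Σ(b_i/K_i) = 2.44 / 1.630 = 1.497 m/day.
In each layer the seepage velocity is v_i = q/n_i, so the layer transit time is t_i = b_i·n_i / q:
  layer 1 (fine sand): t_1 = 3.04 × 0.26 / 1.497 = 0.5279 d
  layer 2 (clean gravel): t_2 = 1.83 × 0.26 / 1.497 = 0.3178 d
Total t = Σ t_i = 0.8457 days.

0.846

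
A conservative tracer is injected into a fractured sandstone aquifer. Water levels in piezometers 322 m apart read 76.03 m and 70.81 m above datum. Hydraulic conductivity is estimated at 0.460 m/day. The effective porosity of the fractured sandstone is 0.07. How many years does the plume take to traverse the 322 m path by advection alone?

8.28

Hydraulic gradient i = (76.03 − 70.81) / 322 = 5.22 / 322 = 0.01621.
Darcy flux q = K · i = 0.4600 × 0.01621 = 0.007457 m/day.
Seepage velocity v = q / n_e = 0.007457 / 0.07 = 0.1065 m/day.
Travel time t = L / v = 322 / 0.1065 = 3023 days = 8.275 years.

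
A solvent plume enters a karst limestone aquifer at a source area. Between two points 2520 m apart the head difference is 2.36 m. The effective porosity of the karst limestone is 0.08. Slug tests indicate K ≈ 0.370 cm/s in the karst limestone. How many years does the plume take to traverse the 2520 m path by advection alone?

1.84

Convert K: 0.370 cm/s × 864 = 319.7 m/day.
Hydraulic gradient i = Δh / L = 2.36 / 2520 = 0.0009365.
Darcy flux q = K · i = 319.7 × 0.0009365 = 0.2994 m/day.
Seepage velocity v = q / n_e = 0.2994 / 0.08 = 3.742 m/day.
Travel time t = L / v = 2520 / 3.742 = 673.4 days = 1.844 years.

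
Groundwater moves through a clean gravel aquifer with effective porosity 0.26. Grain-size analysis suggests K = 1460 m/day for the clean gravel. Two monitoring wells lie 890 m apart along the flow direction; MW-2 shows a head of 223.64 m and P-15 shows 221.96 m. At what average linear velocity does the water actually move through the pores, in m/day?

10.6

Hydraulic gradient i = (223.64 − 221.96) / 890 = 1.68 / 890 = 0.001888.
Darcy flux q = K · i = 1460 × 0.001888 = 2.756 m/day.
Seepage velocity v = q / n_e = 2.756 / 0.26 = 10.60 m/day.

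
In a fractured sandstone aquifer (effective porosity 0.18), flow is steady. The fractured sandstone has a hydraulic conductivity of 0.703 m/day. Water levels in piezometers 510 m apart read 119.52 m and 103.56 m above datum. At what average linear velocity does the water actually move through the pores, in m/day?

Hydraulic gradient i = (119.52 − 103.56) / 510 = 15.96 / 510 = 0.03129.
Darcy flux q = K · i = 0.7030 × 0.03129 = 0.02200 m/day.
Seepage velocity v = q / n_e = 0.02200 / 0.18 = 0.1222 m/day.

0.122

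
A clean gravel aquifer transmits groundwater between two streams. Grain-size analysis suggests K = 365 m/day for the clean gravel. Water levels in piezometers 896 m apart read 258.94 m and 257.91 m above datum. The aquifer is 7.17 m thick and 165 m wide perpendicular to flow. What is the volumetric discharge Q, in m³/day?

496

Cross-sectional area A = 165 × 7.17 = 1183 m².
Hydraulic gradient i = (258.94 − 257.91) / 896 = 1.03 / 896 = 0.001150.
Darcy's law: Q = K · A · i = 365.0 × 1183 × 0.001150 = 496.4 m³/day.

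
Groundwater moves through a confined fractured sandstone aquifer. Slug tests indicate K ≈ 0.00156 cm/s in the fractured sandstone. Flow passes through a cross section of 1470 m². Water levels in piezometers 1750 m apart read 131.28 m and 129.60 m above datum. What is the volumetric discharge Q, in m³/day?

1.90

Convert K: 0.00156 cm/s × 864 = 1.348 m/day.
Hydraulic gradient i = (131.28 − 129.60) / 1750 = 1.68 / 1750 = 0.0009600.
Darcy's law: Q = K · A · i = 1.348 × 1470 × 0.0009600 = 1.902 m³/day.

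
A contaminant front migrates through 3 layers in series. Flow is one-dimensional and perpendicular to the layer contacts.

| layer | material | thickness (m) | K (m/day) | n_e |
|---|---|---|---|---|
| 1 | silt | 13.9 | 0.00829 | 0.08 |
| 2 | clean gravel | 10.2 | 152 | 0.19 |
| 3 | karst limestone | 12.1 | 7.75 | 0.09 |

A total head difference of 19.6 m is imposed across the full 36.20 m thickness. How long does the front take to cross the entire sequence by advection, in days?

With flow normal to the layers, continuity requires the same specific discharge q through every layer.
Σ(b_i/K_i) = 13.9/0.00829 + 10.2/152 + 12.1/7.75 = 1678 d.
q = Δh / Σ(b_i/K_i) = 19.6 / 1678 = 0.01168 m/day.
In each layer the seepage velocity is v_i = q/n_i, so the layer transit time is t_i = b_i·n_i / q:
  layer 1 (silt): t_1 = 13.9 × 0.08 / 0.01168 = 95.22 d
  layer 2 (clean gravel): t_2 = 10.2 × 0.19 / 0.01168 = 166.0 d
  layer 3 (karst limestone): t_3 = 12.1 × 0.09 / 0.01168 = 93.25 d
Total t = Σ t_i = 354.4 days.

354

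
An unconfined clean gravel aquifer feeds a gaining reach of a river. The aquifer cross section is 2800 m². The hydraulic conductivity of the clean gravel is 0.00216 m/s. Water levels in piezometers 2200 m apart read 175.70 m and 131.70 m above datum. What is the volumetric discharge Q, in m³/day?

Convert K: 0.00216 m/s × 86400 = 186.6 m/day.
Hydraulic gradient i = (175.70 − 131.70) / 2200 = 44 / 2200 = 0.02000.
Darcy's law: Q = K · A · i = 186.6 × 2800 × 0.02000 = 10451 m³/day.

10500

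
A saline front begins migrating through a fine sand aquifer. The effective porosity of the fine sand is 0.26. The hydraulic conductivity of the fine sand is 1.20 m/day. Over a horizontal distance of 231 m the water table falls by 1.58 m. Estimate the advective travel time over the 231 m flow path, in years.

20.0

Hydraulic gradient i = Δh / L = 1.58 / 231 = 0.006840.
Darcy flux q = K · i = 1.200 × 0.006840 = 0.008208 m/day.
Seepage velocity v = q / n_e = 0.008208 / 0.26 = 0.03157 m/day.
Travel time t = L / v = 231 / 0.03157 = 7317 days = 20.03 years.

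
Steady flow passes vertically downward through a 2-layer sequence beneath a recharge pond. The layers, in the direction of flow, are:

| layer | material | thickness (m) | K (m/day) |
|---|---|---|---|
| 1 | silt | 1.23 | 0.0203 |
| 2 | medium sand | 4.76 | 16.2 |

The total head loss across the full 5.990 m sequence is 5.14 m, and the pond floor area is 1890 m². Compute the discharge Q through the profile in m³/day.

160

Flow is perpendicular to layering, so the layers act in series and the equivalent K is the thickness-weighted harmonic mean.
Total thickness L = 1.23 + 4.76 = 5.990 m.
Σ(b_i/K_i) = 1.23/0.0203 + 4.76/16.2 = 60.88 d.
K_eq = L / Σ(b_i/K_i) = 5.990 / 60.88 = 0.09838 m/day.
Q = K_eq · A · (Δh/L) = 0.09838 × 1890 × (5.14/5.990) = 159.6 m³/day.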